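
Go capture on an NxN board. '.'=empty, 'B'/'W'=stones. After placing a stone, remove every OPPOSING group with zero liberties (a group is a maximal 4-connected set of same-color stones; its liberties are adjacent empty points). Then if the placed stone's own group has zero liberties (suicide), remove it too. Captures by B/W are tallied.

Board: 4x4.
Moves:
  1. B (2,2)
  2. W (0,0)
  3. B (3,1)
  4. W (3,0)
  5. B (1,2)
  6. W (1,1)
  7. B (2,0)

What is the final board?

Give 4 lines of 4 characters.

Answer: W...
.WB.
B.B.
.B..

Derivation:
Move 1: B@(2,2) -> caps B=0 W=0
Move 2: W@(0,0) -> caps B=0 W=0
Move 3: B@(3,1) -> caps B=0 W=0
Move 4: W@(3,0) -> caps B=0 W=0
Move 5: B@(1,2) -> caps B=0 W=0
Move 6: W@(1,1) -> caps B=0 W=0
Move 7: B@(2,0) -> caps B=1 W=0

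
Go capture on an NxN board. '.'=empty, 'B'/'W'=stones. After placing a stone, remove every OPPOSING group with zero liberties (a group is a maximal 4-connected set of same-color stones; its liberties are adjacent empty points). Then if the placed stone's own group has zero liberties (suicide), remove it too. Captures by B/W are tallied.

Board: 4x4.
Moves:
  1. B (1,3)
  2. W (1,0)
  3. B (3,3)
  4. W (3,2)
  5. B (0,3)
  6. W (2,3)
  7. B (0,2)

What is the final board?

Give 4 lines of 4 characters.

Answer: ..BB
W..B
...W
..W.

Derivation:
Move 1: B@(1,3) -> caps B=0 W=0
Move 2: W@(1,0) -> caps B=0 W=0
Move 3: B@(3,3) -> caps B=0 W=0
Move 4: W@(3,2) -> caps B=0 W=0
Move 5: B@(0,3) -> caps B=0 W=0
Move 6: W@(2,3) -> caps B=0 W=1
Move 7: B@(0,2) -> caps B=0 W=1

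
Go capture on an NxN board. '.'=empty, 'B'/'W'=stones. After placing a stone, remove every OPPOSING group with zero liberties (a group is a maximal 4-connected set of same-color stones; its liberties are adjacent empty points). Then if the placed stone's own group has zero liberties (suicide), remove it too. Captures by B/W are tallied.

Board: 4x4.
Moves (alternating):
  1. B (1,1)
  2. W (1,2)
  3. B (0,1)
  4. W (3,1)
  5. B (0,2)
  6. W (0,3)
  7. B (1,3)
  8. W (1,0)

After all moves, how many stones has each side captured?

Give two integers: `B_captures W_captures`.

Answer: 1 0

Derivation:
Move 1: B@(1,1) -> caps B=0 W=0
Move 2: W@(1,2) -> caps B=0 W=0
Move 3: B@(0,1) -> caps B=0 W=0
Move 4: W@(3,1) -> caps B=0 W=0
Move 5: B@(0,2) -> caps B=0 W=0
Move 6: W@(0,3) -> caps B=0 W=0
Move 7: B@(1,3) -> caps B=1 W=0
Move 8: W@(1,0) -> caps B=1 W=0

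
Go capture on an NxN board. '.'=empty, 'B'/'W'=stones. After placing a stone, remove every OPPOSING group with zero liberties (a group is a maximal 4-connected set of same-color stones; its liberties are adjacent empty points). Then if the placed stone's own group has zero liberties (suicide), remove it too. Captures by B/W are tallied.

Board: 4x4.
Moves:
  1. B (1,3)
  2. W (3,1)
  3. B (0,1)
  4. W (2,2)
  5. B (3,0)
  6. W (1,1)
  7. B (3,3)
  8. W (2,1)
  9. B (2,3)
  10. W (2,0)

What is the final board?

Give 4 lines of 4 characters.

Answer: .B..
.W.B
WWWB
.W.B

Derivation:
Move 1: B@(1,3) -> caps B=0 W=0
Move 2: W@(3,1) -> caps B=0 W=0
Move 3: B@(0,1) -> caps B=0 W=0
Move 4: W@(2,2) -> caps B=0 W=0
Move 5: B@(3,0) -> caps B=0 W=0
Move 6: W@(1,1) -> caps B=0 W=0
Move 7: B@(3,3) -> caps B=0 W=0
Move 8: W@(2,1) -> caps B=0 W=0
Move 9: B@(2,3) -> caps B=0 W=0
Move 10: W@(2,0) -> caps B=0 W=1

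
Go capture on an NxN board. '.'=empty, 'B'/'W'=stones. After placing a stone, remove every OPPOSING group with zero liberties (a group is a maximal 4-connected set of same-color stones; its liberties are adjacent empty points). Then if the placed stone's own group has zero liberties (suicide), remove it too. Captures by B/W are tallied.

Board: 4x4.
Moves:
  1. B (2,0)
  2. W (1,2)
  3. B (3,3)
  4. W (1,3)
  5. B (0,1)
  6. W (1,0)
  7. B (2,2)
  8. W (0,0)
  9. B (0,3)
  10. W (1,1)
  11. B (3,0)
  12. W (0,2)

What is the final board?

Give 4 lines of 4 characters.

Answer: W.W.
WWWW
B.B.
B..B

Derivation:
Move 1: B@(2,0) -> caps B=0 W=0
Move 2: W@(1,2) -> caps B=0 W=0
Move 3: B@(3,3) -> caps B=0 W=0
Move 4: W@(1,3) -> caps B=0 W=0
Move 5: B@(0,1) -> caps B=0 W=0
Move 6: W@(1,0) -> caps B=0 W=0
Move 7: B@(2,2) -> caps B=0 W=0
Move 8: W@(0,0) -> caps B=0 W=0
Move 9: B@(0,3) -> caps B=0 W=0
Move 10: W@(1,1) -> caps B=0 W=0
Move 11: B@(3,0) -> caps B=0 W=0
Move 12: W@(0,2) -> caps B=0 W=2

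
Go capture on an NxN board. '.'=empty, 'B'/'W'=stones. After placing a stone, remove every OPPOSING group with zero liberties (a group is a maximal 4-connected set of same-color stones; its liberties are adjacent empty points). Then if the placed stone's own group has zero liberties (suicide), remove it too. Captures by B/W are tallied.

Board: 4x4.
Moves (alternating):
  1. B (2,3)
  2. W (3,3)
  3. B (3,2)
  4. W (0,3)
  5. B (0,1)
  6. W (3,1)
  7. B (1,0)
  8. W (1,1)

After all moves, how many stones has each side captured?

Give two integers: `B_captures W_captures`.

Answer: 1 0

Derivation:
Move 1: B@(2,3) -> caps B=0 W=0
Move 2: W@(3,3) -> caps B=0 W=0
Move 3: B@(3,2) -> caps B=1 W=0
Move 4: W@(0,3) -> caps B=1 W=0
Move 5: B@(0,1) -> caps B=1 W=0
Move 6: W@(3,1) -> caps B=1 W=0
Move 7: B@(1,0) -> caps B=1 W=0
Move 8: W@(1,1) -> caps B=1 W=0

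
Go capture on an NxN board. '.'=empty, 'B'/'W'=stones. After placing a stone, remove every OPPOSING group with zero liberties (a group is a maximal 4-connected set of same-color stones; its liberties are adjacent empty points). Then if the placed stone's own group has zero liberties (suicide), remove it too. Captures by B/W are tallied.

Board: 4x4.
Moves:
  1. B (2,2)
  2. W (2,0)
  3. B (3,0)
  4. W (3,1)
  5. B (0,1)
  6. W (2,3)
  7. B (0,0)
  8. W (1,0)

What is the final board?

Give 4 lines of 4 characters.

Answer: BB..
W...
W.BW
.W..

Derivation:
Move 1: B@(2,2) -> caps B=0 W=0
Move 2: W@(2,0) -> caps B=0 W=0
Move 3: B@(3,0) -> caps B=0 W=0
Move 4: W@(3,1) -> caps B=0 W=1
Move 5: B@(0,1) -> caps B=0 W=1
Move 6: W@(2,3) -> caps B=0 W=1
Move 7: B@(0,0) -> caps B=0 W=1
Move 8: W@(1,0) -> caps B=0 W=1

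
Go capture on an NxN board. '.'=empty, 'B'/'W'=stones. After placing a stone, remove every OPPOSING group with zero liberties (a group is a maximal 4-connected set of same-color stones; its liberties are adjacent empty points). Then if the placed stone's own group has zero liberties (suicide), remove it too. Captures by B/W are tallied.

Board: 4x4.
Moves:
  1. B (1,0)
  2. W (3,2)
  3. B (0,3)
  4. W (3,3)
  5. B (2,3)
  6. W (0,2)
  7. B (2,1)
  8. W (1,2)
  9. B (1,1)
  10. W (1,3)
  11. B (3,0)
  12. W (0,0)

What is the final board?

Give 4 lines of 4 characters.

Answer: W.W.
BBWW
.B.B
B.WW

Derivation:
Move 1: B@(1,0) -> caps B=0 W=0
Move 2: W@(3,2) -> caps B=0 W=0
Move 3: B@(0,3) -> caps B=0 W=0
Move 4: W@(3,3) -> caps B=0 W=0
Move 5: B@(2,3) -> caps B=0 W=0
Move 6: W@(0,2) -> caps B=0 W=0
Move 7: B@(2,1) -> caps B=0 W=0
Move 8: W@(1,2) -> caps B=0 W=0
Move 9: B@(1,1) -> caps B=0 W=0
Move 10: W@(1,3) -> caps B=0 W=1
Move 11: B@(3,0) -> caps B=0 W=1
Move 12: W@(0,0) -> caps B=0 W=1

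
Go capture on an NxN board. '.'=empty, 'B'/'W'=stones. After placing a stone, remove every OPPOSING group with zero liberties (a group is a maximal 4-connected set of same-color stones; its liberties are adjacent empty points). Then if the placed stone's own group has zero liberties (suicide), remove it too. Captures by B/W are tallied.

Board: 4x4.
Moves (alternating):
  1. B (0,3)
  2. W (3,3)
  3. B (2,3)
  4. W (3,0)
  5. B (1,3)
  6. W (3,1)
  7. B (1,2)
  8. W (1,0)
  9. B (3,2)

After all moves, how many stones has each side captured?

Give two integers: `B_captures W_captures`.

Move 1: B@(0,3) -> caps B=0 W=0
Move 2: W@(3,3) -> caps B=0 W=0
Move 3: B@(2,3) -> caps B=0 W=0
Move 4: W@(3,0) -> caps B=0 W=0
Move 5: B@(1,3) -> caps B=0 W=0
Move 6: W@(3,1) -> caps B=0 W=0
Move 7: B@(1,2) -> caps B=0 W=0
Move 8: W@(1,0) -> caps B=0 W=0
Move 9: B@(3,2) -> caps B=1 W=0

Answer: 1 0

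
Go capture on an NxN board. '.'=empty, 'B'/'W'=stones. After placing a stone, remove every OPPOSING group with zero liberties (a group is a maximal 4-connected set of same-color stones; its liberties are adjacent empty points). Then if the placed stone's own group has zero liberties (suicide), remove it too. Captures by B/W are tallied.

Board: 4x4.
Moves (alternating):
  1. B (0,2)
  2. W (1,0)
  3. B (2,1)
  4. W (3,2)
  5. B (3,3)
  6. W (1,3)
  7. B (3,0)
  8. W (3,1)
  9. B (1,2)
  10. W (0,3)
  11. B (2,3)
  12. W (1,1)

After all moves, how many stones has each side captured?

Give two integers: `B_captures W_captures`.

Answer: 2 0

Derivation:
Move 1: B@(0,2) -> caps B=0 W=0
Move 2: W@(1,0) -> caps B=0 W=0
Move 3: B@(2,1) -> caps B=0 W=0
Move 4: W@(3,2) -> caps B=0 W=0
Move 5: B@(3,3) -> caps B=0 W=0
Move 6: W@(1,3) -> caps B=0 W=0
Move 7: B@(3,0) -> caps B=0 W=0
Move 8: W@(3,1) -> caps B=0 W=0
Move 9: B@(1,2) -> caps B=0 W=0
Move 10: W@(0,3) -> caps B=0 W=0
Move 11: B@(2,3) -> caps B=2 W=0
Move 12: W@(1,1) -> caps B=2 W=0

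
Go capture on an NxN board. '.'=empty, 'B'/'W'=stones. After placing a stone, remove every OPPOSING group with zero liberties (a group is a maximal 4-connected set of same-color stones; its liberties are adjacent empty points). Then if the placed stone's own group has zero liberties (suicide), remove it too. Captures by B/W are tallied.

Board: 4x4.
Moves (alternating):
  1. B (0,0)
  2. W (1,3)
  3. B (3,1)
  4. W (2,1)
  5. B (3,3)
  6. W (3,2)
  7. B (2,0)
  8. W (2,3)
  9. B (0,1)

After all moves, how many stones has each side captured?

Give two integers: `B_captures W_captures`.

Answer: 0 1

Derivation:
Move 1: B@(0,0) -> caps B=0 W=0
Move 2: W@(1,3) -> caps B=0 W=0
Move 3: B@(3,1) -> caps B=0 W=0
Move 4: W@(2,1) -> caps B=0 W=0
Move 5: B@(3,3) -> caps B=0 W=0
Move 6: W@(3,2) -> caps B=0 W=0
Move 7: B@(2,0) -> caps B=0 W=0
Move 8: W@(2,3) -> caps B=0 W=1
Move 9: B@(0,1) -> caps B=0 W=1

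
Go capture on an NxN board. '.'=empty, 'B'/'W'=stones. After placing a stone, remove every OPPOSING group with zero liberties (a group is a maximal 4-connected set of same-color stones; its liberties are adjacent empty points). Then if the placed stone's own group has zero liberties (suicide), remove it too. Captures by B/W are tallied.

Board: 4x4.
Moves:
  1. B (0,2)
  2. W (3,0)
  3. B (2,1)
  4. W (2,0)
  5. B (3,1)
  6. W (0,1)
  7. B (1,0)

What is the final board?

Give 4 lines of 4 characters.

Answer: .WB.
B...
.B..
.B..

Derivation:
Move 1: B@(0,2) -> caps B=0 W=0
Move 2: W@(3,0) -> caps B=0 W=0
Move 3: B@(2,1) -> caps B=0 W=0
Move 4: W@(2,0) -> caps B=0 W=0
Move 5: B@(3,1) -> caps B=0 W=0
Move 6: W@(0,1) -> caps B=0 W=0
Move 7: B@(1,0) -> caps B=2 W=0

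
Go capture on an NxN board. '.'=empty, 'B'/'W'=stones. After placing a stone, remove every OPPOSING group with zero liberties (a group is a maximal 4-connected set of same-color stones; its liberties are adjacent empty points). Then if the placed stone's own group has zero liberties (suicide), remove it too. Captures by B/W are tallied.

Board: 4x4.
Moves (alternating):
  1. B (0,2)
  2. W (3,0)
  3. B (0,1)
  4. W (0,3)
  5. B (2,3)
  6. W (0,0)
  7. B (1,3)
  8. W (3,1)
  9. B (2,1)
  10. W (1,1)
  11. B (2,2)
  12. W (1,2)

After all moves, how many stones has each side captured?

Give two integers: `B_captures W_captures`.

Move 1: B@(0,2) -> caps B=0 W=0
Move 2: W@(3,0) -> caps B=0 W=0
Move 3: B@(0,1) -> caps B=0 W=0
Move 4: W@(0,3) -> caps B=0 W=0
Move 5: B@(2,3) -> caps B=0 W=0
Move 6: W@(0,0) -> caps B=0 W=0
Move 7: B@(1,3) -> caps B=1 W=0
Move 8: W@(3,1) -> caps B=1 W=0
Move 9: B@(2,1) -> caps B=1 W=0
Move 10: W@(1,1) -> caps B=1 W=0
Move 11: B@(2,2) -> caps B=1 W=0
Move 12: W@(1,2) -> caps B=1 W=0

Answer: 1 0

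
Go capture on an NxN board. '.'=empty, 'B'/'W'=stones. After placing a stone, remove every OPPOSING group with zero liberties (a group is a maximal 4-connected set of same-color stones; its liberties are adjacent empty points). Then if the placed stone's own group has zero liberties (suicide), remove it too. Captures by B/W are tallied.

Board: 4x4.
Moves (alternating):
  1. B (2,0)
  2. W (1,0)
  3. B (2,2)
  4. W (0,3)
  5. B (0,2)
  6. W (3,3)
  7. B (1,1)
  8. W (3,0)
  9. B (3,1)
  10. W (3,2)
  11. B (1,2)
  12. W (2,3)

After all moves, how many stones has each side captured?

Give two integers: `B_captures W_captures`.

Answer: 1 0

Derivation:
Move 1: B@(2,0) -> caps B=0 W=0
Move 2: W@(1,0) -> caps B=0 W=0
Move 3: B@(2,2) -> caps B=0 W=0
Move 4: W@(0,3) -> caps B=0 W=0
Move 5: B@(0,2) -> caps B=0 W=0
Move 6: W@(3,3) -> caps B=0 W=0
Move 7: B@(1,1) -> caps B=0 W=0
Move 8: W@(3,0) -> caps B=0 W=0
Move 9: B@(3,1) -> caps B=1 W=0
Move 10: W@(3,2) -> caps B=1 W=0
Move 11: B@(1,2) -> caps B=1 W=0
Move 12: W@(2,3) -> caps B=1 W=0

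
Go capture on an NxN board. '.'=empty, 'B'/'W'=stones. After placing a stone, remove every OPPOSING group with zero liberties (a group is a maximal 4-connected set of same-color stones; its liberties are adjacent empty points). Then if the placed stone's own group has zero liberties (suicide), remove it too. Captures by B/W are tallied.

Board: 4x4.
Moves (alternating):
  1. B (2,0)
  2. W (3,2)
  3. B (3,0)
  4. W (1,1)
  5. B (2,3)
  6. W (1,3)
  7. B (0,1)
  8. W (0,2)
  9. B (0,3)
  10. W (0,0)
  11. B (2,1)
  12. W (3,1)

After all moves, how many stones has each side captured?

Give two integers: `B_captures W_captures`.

Move 1: B@(2,0) -> caps B=0 W=0
Move 2: W@(3,2) -> caps B=0 W=0
Move 3: B@(3,0) -> caps B=0 W=0
Move 4: W@(1,1) -> caps B=0 W=0
Move 5: B@(2,3) -> caps B=0 W=0
Move 6: W@(1,3) -> caps B=0 W=0
Move 7: B@(0,1) -> caps B=0 W=0
Move 8: W@(0,2) -> caps B=0 W=0
Move 9: B@(0,3) -> caps B=0 W=0
Move 10: W@(0,0) -> caps B=0 W=1
Move 11: B@(2,1) -> caps B=0 W=1
Move 12: W@(3,1) -> caps B=0 W=1

Answer: 0 1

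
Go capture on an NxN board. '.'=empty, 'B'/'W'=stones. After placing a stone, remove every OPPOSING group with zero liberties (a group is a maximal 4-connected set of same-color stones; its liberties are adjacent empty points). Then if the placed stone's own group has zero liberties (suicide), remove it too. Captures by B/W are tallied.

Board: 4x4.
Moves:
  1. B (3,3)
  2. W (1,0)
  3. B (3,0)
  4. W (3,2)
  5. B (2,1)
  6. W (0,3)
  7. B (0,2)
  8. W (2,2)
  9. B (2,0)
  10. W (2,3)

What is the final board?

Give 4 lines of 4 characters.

Answer: ..BW
W...
BBWW
B.W.

Derivation:
Move 1: B@(3,3) -> caps B=0 W=0
Move 2: W@(1,0) -> caps B=0 W=0
Move 3: B@(3,0) -> caps B=0 W=0
Move 4: W@(3,2) -> caps B=0 W=0
Move 5: B@(2,1) -> caps B=0 W=0
Move 6: W@(0,3) -> caps B=0 W=0
Move 7: B@(0,2) -> caps B=0 W=0
Move 8: W@(2,2) -> caps B=0 W=0
Move 9: B@(2,0) -> caps B=0 W=0
Move 10: W@(2,3) -> caps B=0 W=1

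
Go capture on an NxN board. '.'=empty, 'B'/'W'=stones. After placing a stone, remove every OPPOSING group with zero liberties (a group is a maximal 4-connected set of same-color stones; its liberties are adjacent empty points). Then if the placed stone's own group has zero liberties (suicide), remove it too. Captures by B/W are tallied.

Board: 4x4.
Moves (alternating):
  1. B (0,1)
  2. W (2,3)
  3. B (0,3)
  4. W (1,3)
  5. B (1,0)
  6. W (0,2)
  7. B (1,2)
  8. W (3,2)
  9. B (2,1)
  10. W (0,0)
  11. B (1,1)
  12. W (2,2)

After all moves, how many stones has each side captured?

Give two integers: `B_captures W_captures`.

Move 1: B@(0,1) -> caps B=0 W=0
Move 2: W@(2,3) -> caps B=0 W=0
Move 3: B@(0,3) -> caps B=0 W=0
Move 4: W@(1,3) -> caps B=0 W=0
Move 5: B@(1,0) -> caps B=0 W=0
Move 6: W@(0,2) -> caps B=0 W=1
Move 7: B@(1,2) -> caps B=0 W=1
Move 8: W@(3,2) -> caps B=0 W=1
Move 9: B@(2,1) -> caps B=0 W=1
Move 10: W@(0,0) -> caps B=0 W=1
Move 11: B@(1,1) -> caps B=0 W=1
Move 12: W@(2,2) -> caps B=0 W=1

Answer: 0 1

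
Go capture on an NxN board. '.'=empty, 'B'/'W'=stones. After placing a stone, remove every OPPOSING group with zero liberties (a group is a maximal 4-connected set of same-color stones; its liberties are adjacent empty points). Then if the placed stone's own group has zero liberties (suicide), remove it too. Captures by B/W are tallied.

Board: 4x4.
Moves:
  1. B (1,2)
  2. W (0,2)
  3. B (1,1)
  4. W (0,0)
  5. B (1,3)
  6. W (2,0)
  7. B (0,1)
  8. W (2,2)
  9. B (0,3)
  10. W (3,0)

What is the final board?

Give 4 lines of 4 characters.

Answer: WB.B
.BBB
W.W.
W...

Derivation:
Move 1: B@(1,2) -> caps B=0 W=0
Move 2: W@(0,2) -> caps B=0 W=0
Move 3: B@(1,1) -> caps B=0 W=0
Move 4: W@(0,0) -> caps B=0 W=0
Move 5: B@(1,3) -> caps B=0 W=0
Move 6: W@(2,0) -> caps B=0 W=0
Move 7: B@(0,1) -> caps B=0 W=0
Move 8: W@(2,2) -> caps B=0 W=0
Move 9: B@(0,3) -> caps B=1 W=0
Move 10: W@(3,0) -> caps B=1 W=0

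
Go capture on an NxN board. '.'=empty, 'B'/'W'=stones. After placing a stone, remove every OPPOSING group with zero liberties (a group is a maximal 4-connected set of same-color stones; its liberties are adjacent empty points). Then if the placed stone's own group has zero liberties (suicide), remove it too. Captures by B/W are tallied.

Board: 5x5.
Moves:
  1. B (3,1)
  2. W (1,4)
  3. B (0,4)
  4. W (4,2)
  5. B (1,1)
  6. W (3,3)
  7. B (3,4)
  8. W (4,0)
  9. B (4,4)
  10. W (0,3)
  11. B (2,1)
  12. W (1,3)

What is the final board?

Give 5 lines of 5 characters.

Answer: ...W.
.B.WW
.B...
.B.WB
W.W.B

Derivation:
Move 1: B@(3,1) -> caps B=0 W=0
Move 2: W@(1,4) -> caps B=0 W=0
Move 3: B@(0,4) -> caps B=0 W=0
Move 4: W@(4,2) -> caps B=0 W=0
Move 5: B@(1,1) -> caps B=0 W=0
Move 6: W@(3,3) -> caps B=0 W=0
Move 7: B@(3,4) -> caps B=0 W=0
Move 8: W@(4,0) -> caps B=0 W=0
Move 9: B@(4,4) -> caps B=0 W=0
Move 10: W@(0,3) -> caps B=0 W=1
Move 11: B@(2,1) -> caps B=0 W=1
Move 12: W@(1,3) -> caps B=0 W=1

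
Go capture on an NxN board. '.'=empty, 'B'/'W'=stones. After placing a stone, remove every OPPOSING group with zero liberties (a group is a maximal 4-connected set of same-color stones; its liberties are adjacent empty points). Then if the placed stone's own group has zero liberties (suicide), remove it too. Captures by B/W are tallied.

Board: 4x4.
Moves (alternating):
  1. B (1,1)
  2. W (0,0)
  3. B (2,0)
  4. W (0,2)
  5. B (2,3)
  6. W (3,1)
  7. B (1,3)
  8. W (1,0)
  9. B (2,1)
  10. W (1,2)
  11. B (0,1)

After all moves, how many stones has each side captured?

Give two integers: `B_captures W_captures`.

Move 1: B@(1,1) -> caps B=0 W=0
Move 2: W@(0,0) -> caps B=0 W=0
Move 3: B@(2,0) -> caps B=0 W=0
Move 4: W@(0,2) -> caps B=0 W=0
Move 5: B@(2,3) -> caps B=0 W=0
Move 6: W@(3,1) -> caps B=0 W=0
Move 7: B@(1,3) -> caps B=0 W=0
Move 8: W@(1,0) -> caps B=0 W=0
Move 9: B@(2,1) -> caps B=0 W=0
Move 10: W@(1,2) -> caps B=0 W=0
Move 11: B@(0,1) -> caps B=2 W=0

Answer: 2 0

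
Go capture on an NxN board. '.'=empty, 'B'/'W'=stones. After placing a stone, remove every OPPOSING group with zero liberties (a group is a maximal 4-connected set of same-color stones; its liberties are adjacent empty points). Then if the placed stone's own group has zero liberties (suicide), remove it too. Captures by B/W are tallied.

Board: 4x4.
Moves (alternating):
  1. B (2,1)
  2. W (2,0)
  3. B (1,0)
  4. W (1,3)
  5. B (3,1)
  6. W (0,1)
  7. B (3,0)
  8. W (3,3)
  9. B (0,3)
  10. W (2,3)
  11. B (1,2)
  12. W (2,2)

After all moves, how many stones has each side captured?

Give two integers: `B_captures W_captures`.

Answer: 1 0

Derivation:
Move 1: B@(2,1) -> caps B=0 W=0
Move 2: W@(2,0) -> caps B=0 W=0
Move 3: B@(1,0) -> caps B=0 W=0
Move 4: W@(1,3) -> caps B=0 W=0
Move 5: B@(3,1) -> caps B=0 W=0
Move 6: W@(0,1) -> caps B=0 W=0
Move 7: B@(3,0) -> caps B=1 W=0
Move 8: W@(3,3) -> caps B=1 W=0
Move 9: B@(0,3) -> caps B=1 W=0
Move 10: W@(2,3) -> caps B=1 W=0
Move 11: B@(1,2) -> caps B=1 W=0
Move 12: W@(2,2) -> caps B=1 W=0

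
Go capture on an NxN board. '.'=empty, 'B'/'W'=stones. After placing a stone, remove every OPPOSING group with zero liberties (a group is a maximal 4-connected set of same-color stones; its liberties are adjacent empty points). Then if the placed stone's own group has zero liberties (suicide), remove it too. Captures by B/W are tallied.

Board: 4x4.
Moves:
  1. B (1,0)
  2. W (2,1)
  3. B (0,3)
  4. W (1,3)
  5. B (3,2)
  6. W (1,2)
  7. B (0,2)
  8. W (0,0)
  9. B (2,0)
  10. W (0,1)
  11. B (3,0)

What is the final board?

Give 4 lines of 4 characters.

Move 1: B@(1,0) -> caps B=0 W=0
Move 2: W@(2,1) -> caps B=0 W=0
Move 3: B@(0,3) -> caps B=0 W=0
Move 4: W@(1,3) -> caps B=0 W=0
Move 5: B@(3,2) -> caps B=0 W=0
Move 6: W@(1,2) -> caps B=0 W=0
Move 7: B@(0,2) -> caps B=0 W=0
Move 8: W@(0,0) -> caps B=0 W=0
Move 9: B@(2,0) -> caps B=0 W=0
Move 10: W@(0,1) -> caps B=0 W=2
Move 11: B@(3,0) -> caps B=0 W=2

Answer: WW..
B.WW
BW..
B.B.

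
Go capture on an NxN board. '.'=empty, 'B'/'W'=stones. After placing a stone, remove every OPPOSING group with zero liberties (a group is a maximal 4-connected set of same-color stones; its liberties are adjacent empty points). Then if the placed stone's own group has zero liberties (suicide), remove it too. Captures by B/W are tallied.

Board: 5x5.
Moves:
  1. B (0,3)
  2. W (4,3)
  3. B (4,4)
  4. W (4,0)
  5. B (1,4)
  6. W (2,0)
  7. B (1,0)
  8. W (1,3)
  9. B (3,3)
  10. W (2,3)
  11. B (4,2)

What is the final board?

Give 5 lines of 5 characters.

Answer: ...B.
B..WB
W..W.
...B.
W.B.B

Derivation:
Move 1: B@(0,3) -> caps B=0 W=0
Move 2: W@(4,3) -> caps B=0 W=0
Move 3: B@(4,4) -> caps B=0 W=0
Move 4: W@(4,0) -> caps B=0 W=0
Move 5: B@(1,4) -> caps B=0 W=0
Move 6: W@(2,0) -> caps B=0 W=0
Move 7: B@(1,0) -> caps B=0 W=0
Move 8: W@(1,3) -> caps B=0 W=0
Move 9: B@(3,3) -> caps B=0 W=0
Move 10: W@(2,3) -> caps B=0 W=0
Move 11: B@(4,2) -> caps B=1 W=0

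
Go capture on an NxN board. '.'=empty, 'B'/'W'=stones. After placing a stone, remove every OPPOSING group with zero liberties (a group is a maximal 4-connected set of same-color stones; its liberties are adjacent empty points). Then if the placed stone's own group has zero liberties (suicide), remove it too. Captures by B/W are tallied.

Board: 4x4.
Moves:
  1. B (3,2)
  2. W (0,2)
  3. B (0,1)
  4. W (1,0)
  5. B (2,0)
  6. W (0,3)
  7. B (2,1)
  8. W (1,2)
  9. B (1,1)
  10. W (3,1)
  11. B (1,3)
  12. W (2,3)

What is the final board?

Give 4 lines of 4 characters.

Move 1: B@(3,2) -> caps B=0 W=0
Move 2: W@(0,2) -> caps B=0 W=0
Move 3: B@(0,1) -> caps B=0 W=0
Move 4: W@(1,0) -> caps B=0 W=0
Move 5: B@(2,0) -> caps B=0 W=0
Move 6: W@(0,3) -> caps B=0 W=0
Move 7: B@(2,1) -> caps B=0 W=0
Move 8: W@(1,2) -> caps B=0 W=0
Move 9: B@(1,1) -> caps B=0 W=0
Move 10: W@(3,1) -> caps B=0 W=0
Move 11: B@(1,3) -> caps B=0 W=0
Move 12: W@(2,3) -> caps B=0 W=1

Answer: .BWW
WBW.
BB.W
.WB.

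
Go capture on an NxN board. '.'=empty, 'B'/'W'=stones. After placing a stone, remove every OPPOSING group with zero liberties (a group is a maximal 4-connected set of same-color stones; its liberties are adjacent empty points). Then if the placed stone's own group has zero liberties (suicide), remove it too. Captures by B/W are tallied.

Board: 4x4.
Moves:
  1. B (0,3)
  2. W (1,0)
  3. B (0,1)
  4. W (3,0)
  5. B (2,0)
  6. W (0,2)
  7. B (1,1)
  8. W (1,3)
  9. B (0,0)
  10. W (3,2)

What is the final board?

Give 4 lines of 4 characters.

Answer: BBW.
.B.W
B...
W.W.

Derivation:
Move 1: B@(0,3) -> caps B=0 W=0
Move 2: W@(1,0) -> caps B=0 W=0
Move 3: B@(0,1) -> caps B=0 W=0
Move 4: W@(3,0) -> caps B=0 W=0
Move 5: B@(2,0) -> caps B=0 W=0
Move 6: W@(0,2) -> caps B=0 W=0
Move 7: B@(1,1) -> caps B=0 W=0
Move 8: W@(1,3) -> caps B=0 W=1
Move 9: B@(0,0) -> caps B=1 W=1
Move 10: W@(3,2) -> caps B=1 W=1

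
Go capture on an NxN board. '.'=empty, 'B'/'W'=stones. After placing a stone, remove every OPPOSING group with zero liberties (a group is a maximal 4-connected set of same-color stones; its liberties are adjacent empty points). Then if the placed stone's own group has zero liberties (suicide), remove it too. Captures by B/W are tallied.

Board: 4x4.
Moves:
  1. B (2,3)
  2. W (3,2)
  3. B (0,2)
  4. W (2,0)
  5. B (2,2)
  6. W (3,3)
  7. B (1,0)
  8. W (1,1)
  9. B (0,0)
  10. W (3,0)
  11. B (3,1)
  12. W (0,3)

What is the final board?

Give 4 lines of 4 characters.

Answer: B.BW
BW..
W.BB
WB..

Derivation:
Move 1: B@(2,3) -> caps B=0 W=0
Move 2: W@(3,2) -> caps B=0 W=0
Move 3: B@(0,2) -> caps B=0 W=0
Move 4: W@(2,0) -> caps B=0 W=0
Move 5: B@(2,2) -> caps B=0 W=0
Move 6: W@(3,3) -> caps B=0 W=0
Move 7: B@(1,0) -> caps B=0 W=0
Move 8: W@(1,1) -> caps B=0 W=0
Move 9: B@(0,0) -> caps B=0 W=0
Move 10: W@(3,0) -> caps B=0 W=0
Move 11: B@(3,1) -> caps B=2 W=0
Move 12: W@(0,3) -> caps B=2 W=0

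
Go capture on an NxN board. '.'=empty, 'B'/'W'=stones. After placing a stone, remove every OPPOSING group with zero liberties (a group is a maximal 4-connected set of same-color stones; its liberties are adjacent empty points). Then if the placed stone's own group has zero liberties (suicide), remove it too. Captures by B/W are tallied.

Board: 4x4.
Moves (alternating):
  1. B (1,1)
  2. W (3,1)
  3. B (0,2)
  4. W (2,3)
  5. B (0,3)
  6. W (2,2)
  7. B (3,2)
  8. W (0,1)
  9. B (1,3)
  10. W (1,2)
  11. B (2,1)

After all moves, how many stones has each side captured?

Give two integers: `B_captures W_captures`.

Answer: 0 3

Derivation:
Move 1: B@(1,1) -> caps B=0 W=0
Move 2: W@(3,1) -> caps B=0 W=0
Move 3: B@(0,2) -> caps B=0 W=0
Move 4: W@(2,3) -> caps B=0 W=0
Move 5: B@(0,3) -> caps B=0 W=0
Move 6: W@(2,2) -> caps B=0 W=0
Move 7: B@(3,2) -> caps B=0 W=0
Move 8: W@(0,1) -> caps B=0 W=0
Move 9: B@(1,3) -> caps B=0 W=0
Move 10: W@(1,2) -> caps B=0 W=3
Move 11: B@(2,1) -> caps B=0 W=3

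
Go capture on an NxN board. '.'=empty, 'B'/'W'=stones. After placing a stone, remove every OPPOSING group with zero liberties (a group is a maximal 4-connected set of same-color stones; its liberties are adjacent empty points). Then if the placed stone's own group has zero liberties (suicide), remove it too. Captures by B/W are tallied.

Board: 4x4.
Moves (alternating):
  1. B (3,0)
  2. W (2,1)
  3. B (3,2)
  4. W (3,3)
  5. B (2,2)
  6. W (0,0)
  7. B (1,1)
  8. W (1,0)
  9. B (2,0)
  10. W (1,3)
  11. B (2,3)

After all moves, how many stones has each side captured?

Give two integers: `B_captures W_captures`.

Answer: 1 0

Derivation:
Move 1: B@(3,0) -> caps B=0 W=0
Move 2: W@(2,1) -> caps B=0 W=0
Move 3: B@(3,2) -> caps B=0 W=0
Move 4: W@(3,3) -> caps B=0 W=0
Move 5: B@(2,2) -> caps B=0 W=0
Move 6: W@(0,0) -> caps B=0 W=0
Move 7: B@(1,1) -> caps B=0 W=0
Move 8: W@(1,0) -> caps B=0 W=0
Move 9: B@(2,0) -> caps B=0 W=0
Move 10: W@(1,3) -> caps B=0 W=0
Move 11: B@(2,3) -> caps B=1 W=0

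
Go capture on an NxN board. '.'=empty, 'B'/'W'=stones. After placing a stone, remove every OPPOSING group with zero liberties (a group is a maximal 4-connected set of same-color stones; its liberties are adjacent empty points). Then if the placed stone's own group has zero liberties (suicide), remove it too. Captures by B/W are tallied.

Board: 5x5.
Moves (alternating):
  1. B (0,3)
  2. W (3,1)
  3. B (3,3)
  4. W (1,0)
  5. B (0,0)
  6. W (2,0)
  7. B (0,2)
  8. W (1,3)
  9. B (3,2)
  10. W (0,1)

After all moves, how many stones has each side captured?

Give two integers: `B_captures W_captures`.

Move 1: B@(0,3) -> caps B=0 W=0
Move 2: W@(3,1) -> caps B=0 W=0
Move 3: B@(3,3) -> caps B=0 W=0
Move 4: W@(1,0) -> caps B=0 W=0
Move 5: B@(0,0) -> caps B=0 W=0
Move 6: W@(2,0) -> caps B=0 W=0
Move 7: B@(0,2) -> caps B=0 W=0
Move 8: W@(1,3) -> caps B=0 W=0
Move 9: B@(3,2) -> caps B=0 W=0
Move 10: W@(0,1) -> caps B=0 W=1

Answer: 0 1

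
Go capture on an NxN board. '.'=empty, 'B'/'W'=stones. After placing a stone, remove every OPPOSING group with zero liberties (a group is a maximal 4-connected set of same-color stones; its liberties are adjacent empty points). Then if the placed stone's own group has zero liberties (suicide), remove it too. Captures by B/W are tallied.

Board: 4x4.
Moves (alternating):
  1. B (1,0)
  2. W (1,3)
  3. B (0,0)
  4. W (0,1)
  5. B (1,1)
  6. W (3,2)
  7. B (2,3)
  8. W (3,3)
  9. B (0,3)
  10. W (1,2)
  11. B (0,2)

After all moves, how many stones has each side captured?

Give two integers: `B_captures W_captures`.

Answer: 1 0

Derivation:
Move 1: B@(1,0) -> caps B=0 W=0
Move 2: W@(1,3) -> caps B=0 W=0
Move 3: B@(0,0) -> caps B=0 W=0
Move 4: W@(0,1) -> caps B=0 W=0
Move 5: B@(1,1) -> caps B=0 W=0
Move 6: W@(3,2) -> caps B=0 W=0
Move 7: B@(2,3) -> caps B=0 W=0
Move 8: W@(3,3) -> caps B=0 W=0
Move 9: B@(0,3) -> caps B=0 W=0
Move 10: W@(1,2) -> caps B=0 W=0
Move 11: B@(0,2) -> caps B=1 W=0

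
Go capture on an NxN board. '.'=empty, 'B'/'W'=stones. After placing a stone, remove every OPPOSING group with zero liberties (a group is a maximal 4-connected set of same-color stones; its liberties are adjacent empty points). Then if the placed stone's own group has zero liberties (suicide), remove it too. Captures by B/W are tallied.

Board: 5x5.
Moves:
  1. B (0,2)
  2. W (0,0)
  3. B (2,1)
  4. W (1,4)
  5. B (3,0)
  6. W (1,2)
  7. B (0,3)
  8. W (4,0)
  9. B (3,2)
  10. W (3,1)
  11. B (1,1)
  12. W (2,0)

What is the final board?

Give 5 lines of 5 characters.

Move 1: B@(0,2) -> caps B=0 W=0
Move 2: W@(0,0) -> caps B=0 W=0
Move 3: B@(2,1) -> caps B=0 W=0
Move 4: W@(1,4) -> caps B=0 W=0
Move 5: B@(3,0) -> caps B=0 W=0
Move 6: W@(1,2) -> caps B=0 W=0
Move 7: B@(0,3) -> caps B=0 W=0
Move 8: W@(4,0) -> caps B=0 W=0
Move 9: B@(3,2) -> caps B=0 W=0
Move 10: W@(3,1) -> caps B=0 W=0
Move 11: B@(1,1) -> caps B=0 W=0
Move 12: W@(2,0) -> caps B=0 W=1

Answer: W.BB.
.BW.W
WB...
.WB..
W....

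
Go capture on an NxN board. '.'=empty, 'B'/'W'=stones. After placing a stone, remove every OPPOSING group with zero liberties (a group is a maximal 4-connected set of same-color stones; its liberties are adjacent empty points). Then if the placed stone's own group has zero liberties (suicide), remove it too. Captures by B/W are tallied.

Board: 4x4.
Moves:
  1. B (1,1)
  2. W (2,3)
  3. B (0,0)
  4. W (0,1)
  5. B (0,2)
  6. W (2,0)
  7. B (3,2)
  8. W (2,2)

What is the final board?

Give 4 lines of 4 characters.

Move 1: B@(1,1) -> caps B=0 W=0
Move 2: W@(2,3) -> caps B=0 W=0
Move 3: B@(0,0) -> caps B=0 W=0
Move 4: W@(0,1) -> caps B=0 W=0
Move 5: B@(0,2) -> caps B=1 W=0
Move 6: W@(2,0) -> caps B=1 W=0
Move 7: B@(3,2) -> caps B=1 W=0
Move 8: W@(2,2) -> caps B=1 W=0

Answer: B.B.
.B..
W.WW
..B.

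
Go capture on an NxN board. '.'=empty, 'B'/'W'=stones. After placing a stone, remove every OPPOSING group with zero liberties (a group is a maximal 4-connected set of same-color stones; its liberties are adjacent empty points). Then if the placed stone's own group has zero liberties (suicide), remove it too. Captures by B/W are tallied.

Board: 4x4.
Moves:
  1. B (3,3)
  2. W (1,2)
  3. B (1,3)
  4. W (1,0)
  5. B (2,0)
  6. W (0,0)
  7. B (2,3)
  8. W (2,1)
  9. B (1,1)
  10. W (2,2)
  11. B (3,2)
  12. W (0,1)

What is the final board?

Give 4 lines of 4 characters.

Answer: WW..
W.WB
BWWB
..BB

Derivation:
Move 1: B@(3,3) -> caps B=0 W=0
Move 2: W@(1,2) -> caps B=0 W=0
Move 3: B@(1,3) -> caps B=0 W=0
Move 4: W@(1,0) -> caps B=0 W=0
Move 5: B@(2,0) -> caps B=0 W=0
Move 6: W@(0,0) -> caps B=0 W=0
Move 7: B@(2,3) -> caps B=0 W=0
Move 8: W@(2,1) -> caps B=0 W=0
Move 9: B@(1,1) -> caps B=0 W=0
Move 10: W@(2,2) -> caps B=0 W=0
Move 11: B@(3,2) -> caps B=0 W=0
Move 12: W@(0,1) -> caps B=0 W=1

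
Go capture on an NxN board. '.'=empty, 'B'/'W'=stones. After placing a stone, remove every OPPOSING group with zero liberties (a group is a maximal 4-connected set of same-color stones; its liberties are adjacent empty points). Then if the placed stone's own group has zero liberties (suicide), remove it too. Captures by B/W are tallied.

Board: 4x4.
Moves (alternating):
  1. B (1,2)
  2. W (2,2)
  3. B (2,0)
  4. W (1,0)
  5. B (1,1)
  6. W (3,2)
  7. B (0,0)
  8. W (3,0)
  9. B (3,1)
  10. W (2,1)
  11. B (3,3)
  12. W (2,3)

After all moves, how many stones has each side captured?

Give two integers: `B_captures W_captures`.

Move 1: B@(1,2) -> caps B=0 W=0
Move 2: W@(2,2) -> caps B=0 W=0
Move 3: B@(2,0) -> caps B=0 W=0
Move 4: W@(1,0) -> caps B=0 W=0
Move 5: B@(1,1) -> caps B=0 W=0
Move 6: W@(3,2) -> caps B=0 W=0
Move 7: B@(0,0) -> caps B=1 W=0
Move 8: W@(3,0) -> caps B=1 W=0
Move 9: B@(3,1) -> caps B=2 W=0
Move 10: W@(2,1) -> caps B=2 W=0
Move 11: B@(3,3) -> caps B=2 W=0
Move 12: W@(2,3) -> caps B=2 W=1

Answer: 2 1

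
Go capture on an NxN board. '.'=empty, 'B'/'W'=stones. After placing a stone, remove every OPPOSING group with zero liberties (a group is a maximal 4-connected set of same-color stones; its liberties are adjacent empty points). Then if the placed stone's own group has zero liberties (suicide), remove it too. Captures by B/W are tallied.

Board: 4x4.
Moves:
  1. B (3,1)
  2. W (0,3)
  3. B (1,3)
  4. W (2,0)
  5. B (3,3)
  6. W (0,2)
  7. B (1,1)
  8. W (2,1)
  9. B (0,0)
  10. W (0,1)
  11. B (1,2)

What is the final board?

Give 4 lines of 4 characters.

Move 1: B@(3,1) -> caps B=0 W=0
Move 2: W@(0,3) -> caps B=0 W=0
Move 3: B@(1,3) -> caps B=0 W=0
Move 4: W@(2,0) -> caps B=0 W=0
Move 5: B@(3,3) -> caps B=0 W=0
Move 6: W@(0,2) -> caps B=0 W=0
Move 7: B@(1,1) -> caps B=0 W=0
Move 8: W@(2,1) -> caps B=0 W=0
Move 9: B@(0,0) -> caps B=0 W=0
Move 10: W@(0,1) -> caps B=0 W=0
Move 11: B@(1,2) -> caps B=3 W=0

Answer: B...
.BBB
WW..
.B.B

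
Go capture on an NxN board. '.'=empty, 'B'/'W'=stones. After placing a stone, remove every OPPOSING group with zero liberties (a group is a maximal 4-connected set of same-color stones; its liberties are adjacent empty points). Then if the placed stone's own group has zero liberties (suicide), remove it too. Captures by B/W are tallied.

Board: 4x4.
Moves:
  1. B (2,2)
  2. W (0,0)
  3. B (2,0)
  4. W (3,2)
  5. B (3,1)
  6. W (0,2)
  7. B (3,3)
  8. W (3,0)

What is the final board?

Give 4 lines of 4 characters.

Answer: W.W.
....
B.B.
.B.B

Derivation:
Move 1: B@(2,2) -> caps B=0 W=0
Move 2: W@(0,0) -> caps B=0 W=0
Move 3: B@(2,0) -> caps B=0 W=0
Move 4: W@(3,2) -> caps B=0 W=0
Move 5: B@(3,1) -> caps B=0 W=0
Move 6: W@(0,2) -> caps B=0 W=0
Move 7: B@(3,3) -> caps B=1 W=0
Move 8: W@(3,0) -> caps B=1 W=0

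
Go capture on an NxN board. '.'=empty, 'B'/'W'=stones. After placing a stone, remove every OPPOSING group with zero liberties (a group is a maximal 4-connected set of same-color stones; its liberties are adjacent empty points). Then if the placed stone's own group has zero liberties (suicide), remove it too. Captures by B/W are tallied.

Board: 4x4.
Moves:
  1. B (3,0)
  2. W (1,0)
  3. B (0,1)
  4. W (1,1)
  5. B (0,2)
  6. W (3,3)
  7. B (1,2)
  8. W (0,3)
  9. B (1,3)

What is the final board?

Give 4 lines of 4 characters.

Answer: .BB.
WWBB
....
B..W

Derivation:
Move 1: B@(3,0) -> caps B=0 W=0
Move 2: W@(1,0) -> caps B=0 W=0
Move 3: B@(0,1) -> caps B=0 W=0
Move 4: W@(1,1) -> caps B=0 W=0
Move 5: B@(0,2) -> caps B=0 W=0
Move 6: W@(3,3) -> caps B=0 W=0
Move 7: B@(1,2) -> caps B=0 W=0
Move 8: W@(0,3) -> caps B=0 W=0
Move 9: B@(1,3) -> caps B=1 W=0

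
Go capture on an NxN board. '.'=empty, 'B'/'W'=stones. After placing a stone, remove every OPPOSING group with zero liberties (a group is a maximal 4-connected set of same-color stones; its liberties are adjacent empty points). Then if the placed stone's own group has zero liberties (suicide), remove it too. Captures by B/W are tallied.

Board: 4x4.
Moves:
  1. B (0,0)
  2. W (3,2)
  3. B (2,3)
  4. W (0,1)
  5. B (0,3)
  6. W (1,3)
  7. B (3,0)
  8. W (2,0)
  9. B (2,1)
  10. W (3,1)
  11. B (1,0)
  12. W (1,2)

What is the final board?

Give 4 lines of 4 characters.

Answer: BW.B
B.WW
WB.B
.WW.

Derivation:
Move 1: B@(0,0) -> caps B=0 W=0
Move 2: W@(3,2) -> caps B=0 W=0
Move 3: B@(2,3) -> caps B=0 W=0
Move 4: W@(0,1) -> caps B=0 W=0
Move 5: B@(0,3) -> caps B=0 W=0
Move 6: W@(1,3) -> caps B=0 W=0
Move 7: B@(3,0) -> caps B=0 W=0
Move 8: W@(2,0) -> caps B=0 W=0
Move 9: B@(2,1) -> caps B=0 W=0
Move 10: W@(3,1) -> caps B=0 W=1
Move 11: B@(1,0) -> caps B=0 W=1
Move 12: W@(1,2) -> caps B=0 W=1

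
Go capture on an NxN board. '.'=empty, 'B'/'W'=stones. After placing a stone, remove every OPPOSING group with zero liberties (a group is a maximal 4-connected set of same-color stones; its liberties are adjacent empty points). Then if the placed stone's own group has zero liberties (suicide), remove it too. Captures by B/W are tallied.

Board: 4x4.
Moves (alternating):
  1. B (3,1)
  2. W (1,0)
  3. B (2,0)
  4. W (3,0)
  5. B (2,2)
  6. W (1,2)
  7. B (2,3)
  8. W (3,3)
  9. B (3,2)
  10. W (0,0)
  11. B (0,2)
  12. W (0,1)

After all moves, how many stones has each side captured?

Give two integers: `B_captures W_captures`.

Move 1: B@(3,1) -> caps B=0 W=0
Move 2: W@(1,0) -> caps B=0 W=0
Move 3: B@(2,0) -> caps B=0 W=0
Move 4: W@(3,0) -> caps B=0 W=0
Move 5: B@(2,2) -> caps B=0 W=0
Move 6: W@(1,2) -> caps B=0 W=0
Move 7: B@(2,3) -> caps B=0 W=0
Move 8: W@(3,3) -> caps B=0 W=0
Move 9: B@(3,2) -> caps B=1 W=0
Move 10: W@(0,0) -> caps B=1 W=0
Move 11: B@(0,2) -> caps B=1 W=0
Move 12: W@(0,1) -> caps B=1 W=0

Answer: 1 0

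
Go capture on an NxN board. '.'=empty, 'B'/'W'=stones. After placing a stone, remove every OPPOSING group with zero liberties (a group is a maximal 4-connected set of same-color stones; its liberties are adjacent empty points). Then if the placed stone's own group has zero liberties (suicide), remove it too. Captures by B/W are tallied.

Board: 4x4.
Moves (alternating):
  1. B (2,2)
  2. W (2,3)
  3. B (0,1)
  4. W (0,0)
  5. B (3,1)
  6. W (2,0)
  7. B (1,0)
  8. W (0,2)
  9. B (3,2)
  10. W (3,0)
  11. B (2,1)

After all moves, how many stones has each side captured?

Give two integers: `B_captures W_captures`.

Answer: 3 0

Derivation:
Move 1: B@(2,2) -> caps B=0 W=0
Move 2: W@(2,3) -> caps B=0 W=0
Move 3: B@(0,1) -> caps B=0 W=0
Move 4: W@(0,0) -> caps B=0 W=0
Move 5: B@(3,1) -> caps B=0 W=0
Move 6: W@(2,0) -> caps B=0 W=0
Move 7: B@(1,0) -> caps B=1 W=0
Move 8: W@(0,2) -> caps B=1 W=0
Move 9: B@(3,2) -> caps B=1 W=0
Move 10: W@(3,0) -> caps B=1 W=0
Move 11: B@(2,1) -> caps B=3 W=0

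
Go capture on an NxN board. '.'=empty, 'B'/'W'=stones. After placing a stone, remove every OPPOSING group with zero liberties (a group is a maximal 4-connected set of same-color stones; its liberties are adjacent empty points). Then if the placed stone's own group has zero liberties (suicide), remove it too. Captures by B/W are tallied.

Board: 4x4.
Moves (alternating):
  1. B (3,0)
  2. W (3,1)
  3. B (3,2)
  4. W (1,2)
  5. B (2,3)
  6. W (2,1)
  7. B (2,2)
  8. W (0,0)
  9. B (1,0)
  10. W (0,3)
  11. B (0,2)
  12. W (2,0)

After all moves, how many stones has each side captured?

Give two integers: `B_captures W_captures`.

Move 1: B@(3,0) -> caps B=0 W=0
Move 2: W@(3,1) -> caps B=0 W=0
Move 3: B@(3,2) -> caps B=0 W=0
Move 4: W@(1,2) -> caps B=0 W=0
Move 5: B@(2,3) -> caps B=0 W=0
Move 6: W@(2,1) -> caps B=0 W=0
Move 7: B@(2,2) -> caps B=0 W=0
Move 8: W@(0,0) -> caps B=0 W=0
Move 9: B@(1,0) -> caps B=0 W=0
Move 10: W@(0,3) -> caps B=0 W=0
Move 11: B@(0,2) -> caps B=0 W=0
Move 12: W@(2,0) -> caps B=0 W=1

Answer: 0 1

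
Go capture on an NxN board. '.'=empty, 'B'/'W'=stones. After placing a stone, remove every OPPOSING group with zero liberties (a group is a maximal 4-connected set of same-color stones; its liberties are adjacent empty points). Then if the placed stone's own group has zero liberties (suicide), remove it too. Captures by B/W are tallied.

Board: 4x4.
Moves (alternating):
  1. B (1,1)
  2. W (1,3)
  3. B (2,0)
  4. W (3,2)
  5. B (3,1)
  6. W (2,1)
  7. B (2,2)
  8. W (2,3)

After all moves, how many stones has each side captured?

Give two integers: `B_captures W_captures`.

Move 1: B@(1,1) -> caps B=0 W=0
Move 2: W@(1,3) -> caps B=0 W=0
Move 3: B@(2,0) -> caps B=0 W=0
Move 4: W@(3,2) -> caps B=0 W=0
Move 5: B@(3,1) -> caps B=0 W=0
Move 6: W@(2,1) -> caps B=0 W=0
Move 7: B@(2,2) -> caps B=1 W=0
Move 8: W@(2,3) -> caps B=1 W=0

Answer: 1 0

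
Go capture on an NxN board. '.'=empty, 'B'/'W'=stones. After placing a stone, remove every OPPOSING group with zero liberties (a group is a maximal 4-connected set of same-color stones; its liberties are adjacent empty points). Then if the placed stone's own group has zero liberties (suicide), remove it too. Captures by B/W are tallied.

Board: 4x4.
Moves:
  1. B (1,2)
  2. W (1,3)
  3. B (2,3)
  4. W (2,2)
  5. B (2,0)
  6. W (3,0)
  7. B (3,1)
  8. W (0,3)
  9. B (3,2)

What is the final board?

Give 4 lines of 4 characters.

Move 1: B@(1,2) -> caps B=0 W=0
Move 2: W@(1,3) -> caps B=0 W=0
Move 3: B@(2,3) -> caps B=0 W=0
Move 4: W@(2,2) -> caps B=0 W=0
Move 5: B@(2,0) -> caps B=0 W=0
Move 6: W@(3,0) -> caps B=0 W=0
Move 7: B@(3,1) -> caps B=1 W=0
Move 8: W@(0,3) -> caps B=1 W=0
Move 9: B@(3,2) -> caps B=1 W=0

Answer: ...W
..BW
B.WB
.BB.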